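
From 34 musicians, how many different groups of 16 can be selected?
C(34,16) = 34!/(16!×18!) = 2203961430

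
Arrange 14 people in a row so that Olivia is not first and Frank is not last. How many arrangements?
By inclusion-exclusion: 14! - 2×(14-1)! + (14-2)! = 87178291200 - 12454041600 + 479001600 = 75203251200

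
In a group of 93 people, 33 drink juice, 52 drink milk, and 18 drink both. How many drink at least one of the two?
|A∪B| = |A| + |B| - |A∩B| = 33 + 52 - 18 = 67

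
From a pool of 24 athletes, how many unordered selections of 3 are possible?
C(24,3) = 24!/(3!×21!) = 2024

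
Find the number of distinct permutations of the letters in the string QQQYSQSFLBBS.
12! / (2! × 1! × 1! × 4! × 1! × 3!) = 1663200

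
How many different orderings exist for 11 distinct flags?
11! = 39916800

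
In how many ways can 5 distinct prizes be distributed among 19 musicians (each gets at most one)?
P(19,5) = 19!/(19-5)! = 1395360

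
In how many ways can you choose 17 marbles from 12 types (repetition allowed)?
C(17+12-1, 12-1) = C(28, 11) = 21474180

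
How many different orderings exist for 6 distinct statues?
6! = 720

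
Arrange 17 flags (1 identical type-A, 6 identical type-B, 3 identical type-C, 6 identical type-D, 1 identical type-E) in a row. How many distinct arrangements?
17! / (1! × 6! × 3! × 6! × 1!) = 114354240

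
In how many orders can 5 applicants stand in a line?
5! = 120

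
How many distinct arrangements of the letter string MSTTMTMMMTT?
11! / (5! × 1! × 5!) = 2772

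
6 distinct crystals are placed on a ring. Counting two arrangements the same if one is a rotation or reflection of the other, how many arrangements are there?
(6-1)!/2 = 120/2 = 60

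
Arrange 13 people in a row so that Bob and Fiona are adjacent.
Treat as block: (13-1)! × 2! = 479001600 × 2 = 958003200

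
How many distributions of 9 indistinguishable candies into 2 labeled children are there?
C(9+2-1, 2-1) = C(10, 1) = 10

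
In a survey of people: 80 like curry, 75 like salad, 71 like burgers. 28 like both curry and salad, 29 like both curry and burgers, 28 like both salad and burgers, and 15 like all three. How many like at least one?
|A∪B∪C| = 80+75+71-28-29-28+15 = 156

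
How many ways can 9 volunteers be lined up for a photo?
9! = 362880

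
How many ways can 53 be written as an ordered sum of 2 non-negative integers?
C(53+2-1, 2-1) = C(54, 1) = 54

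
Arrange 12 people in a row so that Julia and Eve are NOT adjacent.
Total - adjacent = 12! - (12-1)!×2 = 479001600 - 79833600 = 399168000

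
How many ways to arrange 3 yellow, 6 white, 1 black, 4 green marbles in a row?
14! / (3! × 6! × 1! × 4!) = 840840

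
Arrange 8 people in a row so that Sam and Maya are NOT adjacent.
Total - adjacent = 8! - (8-1)!×2 = 40320 - 10080 = 30240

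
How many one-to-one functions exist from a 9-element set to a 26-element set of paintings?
P(26,9) = 26!/(26-9)! = 1133836704000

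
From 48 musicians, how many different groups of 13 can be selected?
C(48,13) = 48!/(13!×35!) = 192928249296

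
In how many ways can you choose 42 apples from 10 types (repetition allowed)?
C(42+10-1, 10-1) = C(51, 9) = 3042312350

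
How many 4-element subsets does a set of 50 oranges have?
C(50,4) = 50!/(4!×46!) = 230300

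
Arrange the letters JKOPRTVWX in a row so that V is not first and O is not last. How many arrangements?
By inclusion-exclusion: 9! - 2×(9-1)! + (9-2)! = 362880 - 80640 + 5040 = 287280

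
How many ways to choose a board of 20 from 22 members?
C(22,20) = 22!/(20!×2!) = 231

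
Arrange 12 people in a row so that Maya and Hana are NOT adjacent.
Total - adjacent = 12! - (12-1)!×2 = 479001600 - 79833600 = 399168000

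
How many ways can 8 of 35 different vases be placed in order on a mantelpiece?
P(35,8) = 35!/(35-8)! = 948964262400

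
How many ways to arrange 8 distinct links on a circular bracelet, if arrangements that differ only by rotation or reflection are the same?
(8-1)!/2 = 5040/2 = 2520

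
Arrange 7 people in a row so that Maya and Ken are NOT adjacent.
Total - adjacent = 7! - (7-1)!×2 = 5040 - 1440 = 3600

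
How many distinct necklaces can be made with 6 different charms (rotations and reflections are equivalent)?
(6-1)!/2 = 120/2 = 60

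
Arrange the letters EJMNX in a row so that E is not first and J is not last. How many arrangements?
By inclusion-exclusion: 5! - 2×(5-1)! + (5-2)! = 120 - 48 + 6 = 78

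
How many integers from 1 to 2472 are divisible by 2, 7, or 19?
⌊2472/2⌋+⌊2472/7⌋+⌊2472/19⌋ - ⌊2472/14⌋-⌊2472/38⌋-⌊2472/133⌋ + ⌊2472/266⌋ = 1236+353+130 - 176-65-18 + 9 = 1469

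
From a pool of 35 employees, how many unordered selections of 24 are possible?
C(35,24) = 35!/(24!×11!) = 417225900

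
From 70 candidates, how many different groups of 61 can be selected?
C(70,61) = 70!/(61!×9!) = 65033528560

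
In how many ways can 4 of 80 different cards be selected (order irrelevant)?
C(80,4) = 80!/(4!×76!) = 1581580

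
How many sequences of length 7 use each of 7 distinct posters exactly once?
7! = 5040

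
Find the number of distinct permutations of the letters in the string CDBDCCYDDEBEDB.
14! / (1! × 5! × 2! × 3! × 3!) = 10090080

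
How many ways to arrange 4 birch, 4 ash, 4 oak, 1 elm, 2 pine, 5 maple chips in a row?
20! / (4! × 4! × 4! × 1! × 2! × 5!) = 733296564000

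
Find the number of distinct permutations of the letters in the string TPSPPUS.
7! / (2! × 3! × 1! × 1!) = 420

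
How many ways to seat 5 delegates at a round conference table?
Circular: fix one position, arrange the rest. (5-1)! = 24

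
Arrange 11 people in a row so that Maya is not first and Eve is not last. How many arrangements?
By inclusion-exclusion: 11! - 2×(11-1)! + (11-2)! = 39916800 - 7257600 + 362880 = 33022080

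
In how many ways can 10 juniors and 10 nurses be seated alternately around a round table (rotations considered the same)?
Fix one of the juniors: (10-1)! ways for the remaining juniors, × 10! ways for the nurses = 362880 × 3628800 = 1316818944000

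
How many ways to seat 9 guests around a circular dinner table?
Circular: fix one position, arrange the rest. (9-1)! = 40320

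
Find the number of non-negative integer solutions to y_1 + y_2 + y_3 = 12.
C(12+3-1, 3-1) = C(14, 2) = 91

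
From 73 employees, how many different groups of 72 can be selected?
C(73,72) = 73!/(72!×1!) = 73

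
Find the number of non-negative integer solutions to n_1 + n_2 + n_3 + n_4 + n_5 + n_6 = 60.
C(60+6-1, 6-1) = C(65, 5) = 8259888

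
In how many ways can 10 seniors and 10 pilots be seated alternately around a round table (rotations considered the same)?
Fix one of the seniors: (10-1)! ways for the remaining seniors, × 10! ways for the pilots = 362880 × 3628800 = 1316818944000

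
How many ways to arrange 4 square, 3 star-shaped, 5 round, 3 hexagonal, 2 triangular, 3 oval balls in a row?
20! / (4! × 3! × 5! × 3! × 2! × 3!) = 1955457504000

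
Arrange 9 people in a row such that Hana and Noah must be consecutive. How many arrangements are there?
Treat the 2 as one block: (9-2+1)! × 2! = 40320 × 2 = 80640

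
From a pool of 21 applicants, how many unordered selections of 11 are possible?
C(21,11) = 21!/(11!×10!) = 352716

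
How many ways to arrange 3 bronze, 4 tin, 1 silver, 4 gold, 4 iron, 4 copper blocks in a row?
20! / (3! × 4! × 1! × 4! × 4! × 4!) = 1222160940000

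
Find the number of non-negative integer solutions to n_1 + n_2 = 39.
C(39+2-1, 2-1) = C(40, 1) = 40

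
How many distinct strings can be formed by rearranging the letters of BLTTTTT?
7! / (5! × 1! × 1!) = 42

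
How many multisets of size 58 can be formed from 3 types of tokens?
C(58+3-1, 3-1) = C(60, 2) = 1770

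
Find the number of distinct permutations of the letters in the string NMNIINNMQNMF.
12! / (3! × 1! × 2! × 5! × 1!) = 332640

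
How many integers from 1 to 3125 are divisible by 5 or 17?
⌊3125/5⌋ + ⌊3125/17⌋ - ⌊3125/85⌋ = 625 + 183 - 36 = 772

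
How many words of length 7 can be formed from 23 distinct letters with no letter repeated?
P(23,7) = 23!/(23-7)! = 1235591280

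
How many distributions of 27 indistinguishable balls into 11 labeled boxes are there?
C(27+11-1, 11-1) = C(37, 10) = 348330136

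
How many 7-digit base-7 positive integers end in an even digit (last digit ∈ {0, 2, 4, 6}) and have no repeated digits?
Last∈{0,2,4,6}. Last=0: 720. Last nonzero: 3×5×P(5,5) = 1800. Total = 2520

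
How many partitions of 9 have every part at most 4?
Let r_j(i) = number of partitions of i into parts ≤ j, for i = 0..9. r_1(i) = 1 for all i; r_j(i) = r_{j-1}(i) + r_j(i-j). Rows j = 2..4: ≤2: 1 1 2 2 3 3 4 4 5 5; ≤3: 1 1 2 3 4 5 7 8 10 12; ≤4: 1 1 2 3 5 6 9 11 15 18. r_4(9) = 18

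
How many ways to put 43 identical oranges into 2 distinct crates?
C(43+2-1, 2-1) = C(44, 1) = 44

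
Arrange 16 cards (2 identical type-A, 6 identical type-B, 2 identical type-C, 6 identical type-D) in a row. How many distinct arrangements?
16! / (2! × 6! × 2! × 6!) = 10090080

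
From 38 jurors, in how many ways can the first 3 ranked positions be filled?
P(38,3) = 38!/(38-3)! = 50616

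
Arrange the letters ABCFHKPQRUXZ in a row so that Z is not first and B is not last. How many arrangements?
By inclusion-exclusion: 12! - 2×(12-1)! + (12-2)! = 479001600 - 79833600 + 3628800 = 402796800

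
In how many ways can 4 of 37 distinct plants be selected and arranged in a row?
P(37,4) = 37!/(37-4)! = 1585080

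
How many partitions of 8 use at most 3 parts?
By conjugation, equals partitions of 8 into parts ≤ 3. Let r_j(i) = number of partitions of i into parts ≤ j, for i = 0..8. r_1(i) = 1 for all i; r_j(i) = r_{j-1}(i) + r_j(i-j). Rows j = 2..3: ≤2: 1 1 2 2 3 3 4 4 5; ≤3: 1 1 2 3 4 5 7 8 10. r_3(8) = 10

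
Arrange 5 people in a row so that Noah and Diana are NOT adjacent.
Total - adjacent = 5! - (5-1)!×2 = 120 - 48 = 72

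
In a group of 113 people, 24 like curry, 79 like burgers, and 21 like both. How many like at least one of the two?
|A∪B| = |A| + |B| - |A∩B| = 24 + 79 - 21 = 82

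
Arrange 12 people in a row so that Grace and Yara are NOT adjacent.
Total - adjacent = 12! - (12-1)!×2 = 479001600 - 79833600 = 399168000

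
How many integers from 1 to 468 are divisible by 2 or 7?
⌊468/2⌋ + ⌊468/7⌋ - ⌊468/14⌋ = 234 + 66 - 33 = 267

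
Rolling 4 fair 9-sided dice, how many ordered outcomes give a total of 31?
Coefficient of x^31 in (x + x² + ... + x^9)^4. By inclusion-exclusion on dice exceeding 9: Σ_j (-1)^j C(4,j)·C(31-1-9j, 3) = C(4,0)·C(30,3) - C(4,1)·C(21,3) + C(4,2)·C(12,3) - C(4,3)·C(3,3) = 1·4060 - 4·1330 + 6·220 - 4·1 = 56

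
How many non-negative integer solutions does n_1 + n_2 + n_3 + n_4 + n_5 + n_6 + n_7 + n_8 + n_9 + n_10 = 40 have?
C(40+10-1, 10-1) = C(49, 9) = 2054455634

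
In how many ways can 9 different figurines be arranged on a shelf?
9! = 362880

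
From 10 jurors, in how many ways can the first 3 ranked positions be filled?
P(10,3) = 10!/(10-3)! = 720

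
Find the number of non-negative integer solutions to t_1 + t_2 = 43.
C(43+2-1, 2-1) = C(44, 1) = 44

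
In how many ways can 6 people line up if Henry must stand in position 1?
Fix one position: (6-1)! = 120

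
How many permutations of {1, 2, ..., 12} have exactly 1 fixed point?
Choose the 1 fixed point C(12,1) = 12, derange the rest: !11 = Σ_{j=0}^{11} (-1)^j·11!/j! = 39916800 - 39916800 + 19958400 - 6652800 + 1663200 - 332640 + 55440 - 7920 + 990 - 110 + 11 - 1 = 14684570. Product = 12 × 14684570 = 176214840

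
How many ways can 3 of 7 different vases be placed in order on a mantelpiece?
P(7,3) = 7!/(7-3)! = 210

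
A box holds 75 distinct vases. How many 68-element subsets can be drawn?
C(75,68) = 75!/(68!×7!) = 1984829850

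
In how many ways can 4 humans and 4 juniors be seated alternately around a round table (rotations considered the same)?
Fix one of the humans: (4-1)! ways for the remaining humans, × 4! ways for the juniors = 6 × 24 = 144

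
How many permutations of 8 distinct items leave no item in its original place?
!8 = Σ_{j=0}^{8} (-1)^j·8!/j! = 40320 - 40320 + 20160 - 6720 + 1680 - 336 + 56 - 8 + 1 = 14833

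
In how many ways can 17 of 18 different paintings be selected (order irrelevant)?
C(18,17) = 18!/(17!×1!) = 18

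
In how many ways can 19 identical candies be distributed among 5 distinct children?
C(19+5-1, 5-1) = C(23, 4) = 8855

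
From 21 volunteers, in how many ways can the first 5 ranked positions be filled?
P(21,5) = 21!/(21-5)! = 2441880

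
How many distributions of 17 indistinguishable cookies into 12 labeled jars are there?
C(17+12-1, 12-1) = C(28, 11) = 21474180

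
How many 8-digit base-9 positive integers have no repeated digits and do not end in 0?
Last digit: 8 nonzero choices. First digit: 7 (nonzero, ≠last). Middle 6: P(7,6) = 5040. Total = 282240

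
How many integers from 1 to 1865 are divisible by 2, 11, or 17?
⌊1865/2⌋+⌊1865/11⌋+⌊1865/17⌋ - ⌊1865/22⌋-⌊1865/34⌋-⌊1865/187⌋ + ⌊1865/374⌋ = 932+169+109 - 84-54-9 + 4 = 1067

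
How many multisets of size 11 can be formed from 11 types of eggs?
C(11+11-1, 11-1) = C(21, 10) = 352716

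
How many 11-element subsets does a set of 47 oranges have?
C(47,11) = 47!/(11!×36!) = 17417133617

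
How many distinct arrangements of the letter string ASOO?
4! / (1! × 2! × 1!) = 12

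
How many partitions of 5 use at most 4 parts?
By conjugation, equals partitions of 5 into parts ≤ 4. Let r_j(i) = number of partitions of i into parts ≤ j, for i = 0..5. r_1(i) = 1 for all i; r_j(i) = r_{j-1}(i) + r_j(i-j). Rows j = 2..4: ≤2: 1 1 2 2 3 3; ≤3: 1 1 2 3 4 5; ≤4: 1 1 2 3 5 6. r_4(5) = 6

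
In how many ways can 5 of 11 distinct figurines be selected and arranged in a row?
P(11,5) = 11!/(11-5)! = 55440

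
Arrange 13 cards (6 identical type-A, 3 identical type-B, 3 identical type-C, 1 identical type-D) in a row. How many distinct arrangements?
13! / (6! × 3! × 3! × 1!) = 240240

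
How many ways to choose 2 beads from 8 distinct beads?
C(8,2) = 8!/(2!×6!) = 28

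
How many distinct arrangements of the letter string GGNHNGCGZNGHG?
13! / (1! × 2! × 3! × 1! × 6!) = 720720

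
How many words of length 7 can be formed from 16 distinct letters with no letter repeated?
P(16,7) = 16!/(16-7)! = 57657600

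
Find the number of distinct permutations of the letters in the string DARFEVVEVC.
10! / (2! × 1! × 3! × 1! × 1! × 1! × 1!) = 302400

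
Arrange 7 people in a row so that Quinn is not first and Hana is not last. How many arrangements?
By inclusion-exclusion: 7! - 2×(7-1)! + (7-2)! = 5040 - 1440 + 120 = 3720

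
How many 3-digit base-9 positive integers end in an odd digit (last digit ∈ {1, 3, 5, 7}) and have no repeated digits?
Last∈{1,3,5,7}. Last=0: 0. Last nonzero: 4×7×P(7,1) = 196. Total = 196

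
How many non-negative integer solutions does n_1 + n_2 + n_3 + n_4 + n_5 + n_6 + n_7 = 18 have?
C(18+7-1, 7-1) = C(24, 6) = 134596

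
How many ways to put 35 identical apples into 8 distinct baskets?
C(35+8-1, 8-1) = C(42, 7) = 26978328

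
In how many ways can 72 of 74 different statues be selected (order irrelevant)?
C(74,72) = 74!/(72!×2!) = 2701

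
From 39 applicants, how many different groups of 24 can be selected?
C(39,24) = 39!/(24!×15!) = 25140840660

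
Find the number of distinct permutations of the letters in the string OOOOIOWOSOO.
11! / (1! × 1! × 8! × 1!) = 990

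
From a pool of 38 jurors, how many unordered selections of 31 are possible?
C(38,31) = 38!/(31!×7!) = 12620256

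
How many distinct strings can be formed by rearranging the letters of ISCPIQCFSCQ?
11! / (1! × 2! × 1! × 2! × 2! × 3!) = 831600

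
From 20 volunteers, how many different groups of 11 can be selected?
C(20,11) = 20!/(11!×9!) = 167960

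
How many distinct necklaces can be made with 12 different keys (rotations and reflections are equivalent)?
(12-1)!/2 = 39916800/2 = 19958400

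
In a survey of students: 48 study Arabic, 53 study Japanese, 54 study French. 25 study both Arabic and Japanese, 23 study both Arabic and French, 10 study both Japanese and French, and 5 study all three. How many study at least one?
|A∪B∪C| = 48+53+54-25-23-10+5 = 102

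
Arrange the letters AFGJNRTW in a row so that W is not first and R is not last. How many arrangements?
By inclusion-exclusion: 8! - 2×(8-1)! + (8-2)! = 40320 - 10080 + 720 = 30960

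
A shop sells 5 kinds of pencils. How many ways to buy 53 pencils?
C(53+5-1, 5-1) = C(57, 4) = 395010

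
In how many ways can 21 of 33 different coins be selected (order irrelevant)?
C(33,21) = 33!/(21!×12!) = 354817320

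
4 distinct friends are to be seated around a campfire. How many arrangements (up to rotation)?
Circular: fix one position, arrange the rest. (4-1)! = 6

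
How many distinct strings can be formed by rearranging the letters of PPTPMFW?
7! / (3! × 1! × 1! × 1! × 1!) = 840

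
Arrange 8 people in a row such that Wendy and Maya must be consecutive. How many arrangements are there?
Treat the 2 as one block: (8-2+1)! × 2! = 5040 × 2 = 10080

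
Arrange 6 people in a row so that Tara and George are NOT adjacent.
Total - adjacent = 6! - (6-1)!×2 = 720 - 240 = 480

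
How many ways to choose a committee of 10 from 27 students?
C(27,10) = 27!/(10!×17!) = 8436285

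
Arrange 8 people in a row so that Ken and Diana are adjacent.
Treat as block: (8-1)! × 2! = 5040 × 2 = 10080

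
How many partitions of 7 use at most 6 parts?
By conjugation, equals partitions of 7 into parts ≤ 6. Let r_j(i) = number of partitions of i into parts ≤ j, for i = 0..7. r_1(i) = 1 for all i; r_j(i) = r_{j-1}(i) + r_j(i-j). Rows j = 2..6: ≤2: 1 1 2 2 3 3 4 4; ≤3: 1 1 2 3 4 5 7 8; ≤4: 1 1 2 3 5 6 9 11; ≤5: 1 1 2 3 5 7 10 13; ≤6: 1 1 2 3 5 7 11 14. r_6(7) = 14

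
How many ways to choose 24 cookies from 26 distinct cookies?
C(26,24) = 26!/(24!×2!) = 325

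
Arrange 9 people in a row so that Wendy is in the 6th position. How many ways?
Fix one position: (9-1)! = 40320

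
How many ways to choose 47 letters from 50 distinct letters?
C(50,47) = 50!/(47!×3!) = 19600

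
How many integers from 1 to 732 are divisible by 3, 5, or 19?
⌊732/3⌋+⌊732/5⌋+⌊732/19⌋ - ⌊732/15⌋-⌊732/57⌋-⌊732/95⌋ + ⌊732/285⌋ = 244+146+38 - 48-12-7 + 2 = 363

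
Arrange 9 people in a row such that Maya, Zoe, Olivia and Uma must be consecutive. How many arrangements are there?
Treat the 4 as one block: (9-4+1)! × 4! = 720 × 24 = 17280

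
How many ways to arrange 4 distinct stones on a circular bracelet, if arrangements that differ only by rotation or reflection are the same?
(4-1)!/2 = 6/2 = 3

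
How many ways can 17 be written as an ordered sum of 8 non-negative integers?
C(17+8-1, 8-1) = C(24, 7) = 346104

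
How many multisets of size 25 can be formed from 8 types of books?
C(25+8-1, 8-1) = C(32, 7) = 3365856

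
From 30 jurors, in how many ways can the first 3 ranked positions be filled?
P(30,3) = 30!/(30-3)! = 24360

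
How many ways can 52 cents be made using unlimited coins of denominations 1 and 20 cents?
Coefficient of x^52 in 1/(1-x^1) · 1/(1-x^20). Use j coins of 20 for j = 0..⌊52/20⌋ = 2, the rest in 1s: 2 + 1 = 3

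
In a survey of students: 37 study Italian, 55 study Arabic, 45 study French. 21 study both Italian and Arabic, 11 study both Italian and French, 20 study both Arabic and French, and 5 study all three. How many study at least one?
|A∪B∪C| = 37+55+45-21-11-20+5 = 90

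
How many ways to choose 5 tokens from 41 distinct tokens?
C(41,5) = 41!/(5!×36!) = 749398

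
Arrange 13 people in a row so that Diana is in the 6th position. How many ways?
Fix one position: (13-1)! = 479001600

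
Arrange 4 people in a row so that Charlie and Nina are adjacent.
Treat as block: (4-1)! × 2! = 6 × 2 = 12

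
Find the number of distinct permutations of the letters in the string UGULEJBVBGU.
11! / (1! × 1! × 3! × 2! × 2! × 1! × 1!) = 1663200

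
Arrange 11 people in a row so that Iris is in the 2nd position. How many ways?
Fix one position: (11-1)! = 3628800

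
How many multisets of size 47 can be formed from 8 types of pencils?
C(47+8-1, 8-1) = C(54, 7) = 177100560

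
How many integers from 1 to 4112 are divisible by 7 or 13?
⌊4112/7⌋ + ⌊4112/13⌋ - ⌊4112/91⌋ = 587 + 316 - 45 = 858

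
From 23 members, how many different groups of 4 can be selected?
C(23,4) = 23!/(4!×19!) = 8855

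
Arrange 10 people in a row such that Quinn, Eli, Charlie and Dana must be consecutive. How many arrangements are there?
Treat the 4 as one block: (10-4+1)! × 4! = 5040 × 24 = 120960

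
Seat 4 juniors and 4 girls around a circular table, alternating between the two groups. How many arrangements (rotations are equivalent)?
Fix one of the juniors: (4-1)! ways for the remaining juniors, × 4! ways for the girls = 6 × 24 = 144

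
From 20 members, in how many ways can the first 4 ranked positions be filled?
P(20,4) = 20!/(20-4)! = 116280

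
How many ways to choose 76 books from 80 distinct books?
C(80,76) = 80!/(76!×4!) = 1581580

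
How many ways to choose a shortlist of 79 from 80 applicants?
C(80,79) = 80!/(79!×1!) = 80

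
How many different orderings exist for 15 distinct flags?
15! = 1307674368000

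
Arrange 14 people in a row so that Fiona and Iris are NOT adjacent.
Total - adjacent = 14! - (14-1)!×2 = 87178291200 - 12454041600 = 74724249600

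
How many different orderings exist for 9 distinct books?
9! = 362880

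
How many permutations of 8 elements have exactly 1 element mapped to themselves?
Choose the 1 fixed point C(8,1) = 8, derange the rest: !7 = Σ_{j=0}^{7} (-1)^j·7!/j! = 5040 - 5040 + 2520 - 840 + 210 - 42 + 7 - 1 = 1854. Product = 8 × 1854 = 14832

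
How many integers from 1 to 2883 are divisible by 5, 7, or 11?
⌊2883/5⌋+⌊2883/7⌋+⌊2883/11⌋ - ⌊2883/35⌋-⌊2883/55⌋-⌊2883/77⌋ + ⌊2883/385⌋ = 576+411+262 - 82-52-37 + 7 = 1085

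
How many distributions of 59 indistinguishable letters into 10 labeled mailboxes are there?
C(59+10-1, 10-1) = C(68, 9) = 49280065120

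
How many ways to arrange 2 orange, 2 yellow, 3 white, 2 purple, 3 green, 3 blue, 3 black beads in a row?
18! / (2! × 2! × 3! × 2! × 3! × 3! × 3!) = 617512896000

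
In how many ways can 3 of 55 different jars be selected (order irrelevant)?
C(55,3) = 55!/(3!×52!) = 26235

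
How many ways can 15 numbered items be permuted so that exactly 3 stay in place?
Choose the 3 fixed points C(15,3) = 455, derange the rest: !12 = Σ_{j=0}^{12} (-1)^j·12!/j! = 479001600 - 479001600 + 239500800 - 79833600 + 19958400 - 3991680 + 665280 - 95040 + 11880 - 1320 + 132 - 12 + 1 = 176214841. Product = 455 × 176214841 = 80177752655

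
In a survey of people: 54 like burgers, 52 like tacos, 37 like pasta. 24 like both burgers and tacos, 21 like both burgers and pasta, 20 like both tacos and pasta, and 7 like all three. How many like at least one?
|A∪B∪C| = 54+52+37-24-21-20+7 = 85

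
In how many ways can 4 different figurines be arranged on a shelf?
4! = 24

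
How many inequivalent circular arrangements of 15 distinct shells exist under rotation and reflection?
(15-1)!/2 = 87178291200/2 = 43589145600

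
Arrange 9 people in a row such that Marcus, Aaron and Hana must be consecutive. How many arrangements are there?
Treat the 3 as one block: (9-3+1)! × 3! = 5040 × 6 = 30240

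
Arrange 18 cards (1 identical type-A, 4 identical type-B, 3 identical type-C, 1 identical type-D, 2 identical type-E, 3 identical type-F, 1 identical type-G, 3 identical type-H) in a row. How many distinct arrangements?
18! / (1! × 4! × 3! × 1! × 2! × 3! × 1! × 3!) = 617512896000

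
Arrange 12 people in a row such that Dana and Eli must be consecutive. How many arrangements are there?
Treat the 2 as one block: (12-2+1)! × 2! = 39916800 × 2 = 79833600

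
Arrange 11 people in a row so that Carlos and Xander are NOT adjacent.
Total - adjacent = 11! - (11-1)!×2 = 39916800 - 7257600 = 32659200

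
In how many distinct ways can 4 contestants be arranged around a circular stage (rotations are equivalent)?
Circular: fix one position, arrange the rest. (4-1)! = 6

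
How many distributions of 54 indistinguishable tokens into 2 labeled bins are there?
C(54+2-1, 2-1) = C(55, 1) = 55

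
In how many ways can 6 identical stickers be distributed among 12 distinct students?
C(6+12-1, 12-1) = C(17, 11) = 12376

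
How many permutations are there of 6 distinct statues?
6! = 720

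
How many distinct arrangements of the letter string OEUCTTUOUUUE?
12! / (2! × 2! × 1! × 2! × 5!) = 498960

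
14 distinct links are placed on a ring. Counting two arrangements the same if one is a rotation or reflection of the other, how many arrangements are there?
(14-1)!/2 = 6227020800/2 = 3113510400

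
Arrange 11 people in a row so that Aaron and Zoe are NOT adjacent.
Total - adjacent = 11! - (11-1)!×2 = 39916800 - 7257600 = 32659200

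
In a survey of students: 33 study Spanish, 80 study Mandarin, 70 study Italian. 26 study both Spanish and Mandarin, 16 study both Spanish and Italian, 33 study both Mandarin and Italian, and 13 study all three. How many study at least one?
|A∪B∪C| = 33+80+70-26-16-33+13 = 121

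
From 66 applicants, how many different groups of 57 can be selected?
C(66,57) = 66!/(57!×9!) = 37014131440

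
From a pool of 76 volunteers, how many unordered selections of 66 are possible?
C(76,66) = 76!/(66!×10!) = 954526728530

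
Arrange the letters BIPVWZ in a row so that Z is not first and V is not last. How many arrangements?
By inclusion-exclusion: 6! - 2×(6-1)! + (6-2)! = 720 - 240 + 24 = 504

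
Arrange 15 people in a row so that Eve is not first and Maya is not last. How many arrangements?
By inclusion-exclusion: 15! - 2×(15-1)! + (15-2)! = 1307674368000 - 174356582400 + 6227020800 = 1139544806400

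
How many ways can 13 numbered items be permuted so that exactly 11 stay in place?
Choose the 11 fixed points C(13,11) = 78, derange the rest: !2 = Σ_{j=0}^{2} (-1)^j·2!/j! = 2 - 2 + 1 = 1. Product = 78 × 1 = 78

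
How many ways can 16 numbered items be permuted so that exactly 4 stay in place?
Choose the 4 fixed points C(16,4) = 1820, derange the rest: !12 = Σ_{j=0}^{12} (-1)^j·12!/j! = 479001600 - 479001600 + 239500800 - 79833600 + 19958400 - 3991680 + 665280 - 95040 + 11880 - 1320 + 132 - 12 + 1 = 176214841. Product = 1820 × 176214841 = 320711010620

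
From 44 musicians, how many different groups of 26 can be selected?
C(44,26) = 44!/(26!×18!) = 1029530696964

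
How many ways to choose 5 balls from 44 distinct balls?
C(44,5) = 44!/(5!×39!) = 1086008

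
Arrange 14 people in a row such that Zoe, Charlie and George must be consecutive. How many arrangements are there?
Treat the 3 as one block: (14-3+1)! × 3! = 479001600 × 6 = 2874009600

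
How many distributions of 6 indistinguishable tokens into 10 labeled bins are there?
C(6+10-1, 10-1) = C(15, 9) = 5005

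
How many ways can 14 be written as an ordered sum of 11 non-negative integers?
C(14+11-1, 11-1) = C(24, 10) = 1961256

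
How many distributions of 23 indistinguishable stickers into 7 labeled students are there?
C(23+7-1, 7-1) = C(29, 6) = 475020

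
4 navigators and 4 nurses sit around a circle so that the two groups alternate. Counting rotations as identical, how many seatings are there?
Fix one of the navigators: (4-1)! ways for the remaining navigators, × 4! ways for the nurses = 6 × 24 = 144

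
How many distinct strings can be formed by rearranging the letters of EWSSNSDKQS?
10! / (1! × 1! × 1! × 1! × 4! × 1! × 1!) = 151200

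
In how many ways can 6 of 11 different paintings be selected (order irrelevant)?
C(11,6) = 11!/(6!×5!) = 462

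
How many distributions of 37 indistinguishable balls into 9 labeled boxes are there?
C(37+9-1, 9-1) = C(45, 8) = 215553195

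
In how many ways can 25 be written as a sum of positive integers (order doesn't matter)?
Pentagonal recurrence p(n) = p(n-1) + p(n-2) - p(n-5) - p(n-7) + p(n-12) + p(n-15) - ... gives p(0..24) = 1, 1, 2, 3, 5, 7, 11, 15, 22, 30, 42, 56, 77, 101, 135, 176, 231, 297, 385, 490, 627, 792, 1002, 1255, 1575. p(25) = p(24) + p(23) - p(20) - p(18) + p(13) + p(10) - p(3) = 1575 + 1255 - 627 - 385 + 101 + 42 - 3 = 1958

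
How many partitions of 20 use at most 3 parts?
By conjugation, equals partitions of 20 into parts ≤ 3. Let r_j(i) = number of partitions of i into parts ≤ j, for i = 0..20. r_1(i) = 1 for all i; r_j(i) = r_{j-1}(i) + r_j(i-j). Rows j = 2..3: ≤2: 1 1 2 2 3 3 4 4 5 5 6 6 7 7 8 8 9 9 10 10 11; ≤3: 1 1 2 3 4 5 7 8 10 12 14 16 19 21 24 27 30 33 37 40 44. r_3(20) = 44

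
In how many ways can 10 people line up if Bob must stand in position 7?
Fix one position: (10-1)! = 362880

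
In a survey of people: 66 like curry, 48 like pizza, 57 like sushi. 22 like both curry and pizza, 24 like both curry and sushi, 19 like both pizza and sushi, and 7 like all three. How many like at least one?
|A∪B∪C| = 66+48+57-22-24-19+7 = 113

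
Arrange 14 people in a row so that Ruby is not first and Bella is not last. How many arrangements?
By inclusion-exclusion: 14! - 2×(14-1)! + (14-2)! = 87178291200 - 12454041600 + 479001600 = 75203251200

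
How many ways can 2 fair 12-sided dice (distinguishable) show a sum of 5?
Coefficient of x^5 in (x + x² + ... + x^12)^2. By inclusion-exclusion on dice exceeding 12: Σ_j (-1)^j C(2,j)·C(5-1-12j, 1) = C(2,0)·C(4,1) = 1·4 = 4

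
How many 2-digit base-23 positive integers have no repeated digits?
First digit: 22 choices (nonzero). Then descending: 22 × 22 = 484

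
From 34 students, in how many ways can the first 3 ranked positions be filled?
P(34,3) = 34!/(34-3)! = 35904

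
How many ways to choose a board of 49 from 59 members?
C(59,49) = 59!/(49!×10!) = 62828356305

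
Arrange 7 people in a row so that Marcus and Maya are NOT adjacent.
Total - adjacent = 7! - (7-1)!×2 = 5040 - 1440 = 3600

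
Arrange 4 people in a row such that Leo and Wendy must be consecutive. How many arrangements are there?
Treat the 2 as one block: (4-2+1)! × 2! = 6 × 2 = 12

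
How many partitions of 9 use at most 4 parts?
By conjugation, equals partitions of 9 into parts ≤ 4. Let r_j(i) = number of partitions of i into parts ≤ j, for i = 0..9. r_1(i) = 1 for all i; r_j(i) = r_{j-1}(i) + r_j(i-j). Rows j = 2..4: ≤2: 1 1 2 2 3 3 4 4 5 5; ≤3: 1 1 2 3 4 5 7 8 10 12; ≤4: 1 1 2 3 5 6 9 11 15 18. r_4(9) = 18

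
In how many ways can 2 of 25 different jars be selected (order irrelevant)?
C(25,2) = 25!/(2!×23!) = 300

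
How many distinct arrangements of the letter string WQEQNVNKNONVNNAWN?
17! / (1! × 2! × 1! × 2! × 7! × 1! × 2! × 1!) = 8821612800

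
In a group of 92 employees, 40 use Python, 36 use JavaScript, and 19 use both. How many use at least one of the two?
|A∪B| = |A| + |B| - |A∩B| = 40 + 36 - 19 = 57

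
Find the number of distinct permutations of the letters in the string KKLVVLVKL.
9! / (3! × 3! × 3!) = 1680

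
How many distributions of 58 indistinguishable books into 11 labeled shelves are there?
C(58+11-1, 11-1) = C(68, 10) = 290752384208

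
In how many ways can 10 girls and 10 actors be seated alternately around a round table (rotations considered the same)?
Fix one of the girls: (10-1)! ways for the remaining girls, × 10! ways for the actors = 362880 × 3628800 = 1316818944000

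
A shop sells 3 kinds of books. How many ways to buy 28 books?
C(28+3-1, 3-1) = C(30, 2) = 435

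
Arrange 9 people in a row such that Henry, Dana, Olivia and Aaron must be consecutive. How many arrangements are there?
Treat the 4 as one block: (9-4+1)! × 4! = 720 × 24 = 17280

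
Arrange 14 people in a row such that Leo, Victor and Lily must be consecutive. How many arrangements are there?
Treat the 3 as one block: (14-3+1)! × 3! = 479001600 × 6 = 2874009600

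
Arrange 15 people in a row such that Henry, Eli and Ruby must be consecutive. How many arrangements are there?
Treat the 3 as one block: (15-3+1)! × 3! = 6227020800 × 6 = 37362124800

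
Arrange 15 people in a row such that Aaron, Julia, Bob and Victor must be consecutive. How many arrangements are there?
Treat the 4 as one block: (15-4+1)! × 4! = 479001600 × 24 = 11496038400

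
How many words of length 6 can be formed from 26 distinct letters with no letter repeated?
P(26,6) = 26!/(26-6)! = 165765600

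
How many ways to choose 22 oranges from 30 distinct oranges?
C(30,22) = 30!/(22!×8!) = 5852925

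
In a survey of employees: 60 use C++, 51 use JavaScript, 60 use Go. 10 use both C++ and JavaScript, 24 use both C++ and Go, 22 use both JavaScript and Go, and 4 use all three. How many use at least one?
|A∪B∪C| = 60+51+60-10-24-22+4 = 119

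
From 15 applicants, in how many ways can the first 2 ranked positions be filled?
P(15,2) = 15!/(15-2)! = 210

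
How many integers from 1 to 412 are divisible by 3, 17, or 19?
⌊412/3⌋+⌊412/17⌋+⌊412/19⌋ - ⌊412/51⌋-⌊412/57⌋-⌊412/323⌋ + ⌊412/969⌋ = 137+24+21 - 8-7-1 + 0 = 166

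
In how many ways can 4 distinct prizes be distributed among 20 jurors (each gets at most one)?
P(20,4) = 20!/(20-4)! = 116280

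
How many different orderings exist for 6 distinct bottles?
6! = 720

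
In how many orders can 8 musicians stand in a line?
8! = 40320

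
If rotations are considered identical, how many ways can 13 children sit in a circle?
Circular: fix one position, arrange the rest. (13-1)! = 479001600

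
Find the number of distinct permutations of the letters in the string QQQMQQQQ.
8! / (1! × 7!) = 8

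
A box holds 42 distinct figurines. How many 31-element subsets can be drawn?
C(42,31) = 42!/(31!×11!) = 4280561376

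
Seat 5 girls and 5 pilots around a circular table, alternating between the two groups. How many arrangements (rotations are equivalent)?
Fix one of the girls: (5-1)! ways for the remaining girls, × 5! ways for the pilots = 24 × 120 = 2880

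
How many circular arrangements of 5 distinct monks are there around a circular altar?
Circular: fix one position, arrange the rest. (5-1)! = 24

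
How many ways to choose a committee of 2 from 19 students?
C(19,2) = 19!/(2!×17!) = 171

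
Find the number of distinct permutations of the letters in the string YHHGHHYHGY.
10! / (2! × 3! × 5!) = 2520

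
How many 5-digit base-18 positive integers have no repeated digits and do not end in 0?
Last digit: 17 nonzero choices. First digit: 16 (nonzero, ≠last). Middle 3: P(16,3) = 3360. Total = 913920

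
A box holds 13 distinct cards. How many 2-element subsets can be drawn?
C(13,2) = 13!/(2!×11!) = 78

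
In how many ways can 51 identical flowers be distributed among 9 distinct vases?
C(51+9-1, 9-1) = C(59, 8) = 2217471399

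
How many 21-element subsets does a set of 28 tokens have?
C(28,21) = 28!/(21!×7!) = 1184040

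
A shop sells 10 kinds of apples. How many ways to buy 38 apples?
C(38+10-1, 10-1) = C(47, 9) = 1362649145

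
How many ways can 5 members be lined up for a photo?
5! = 120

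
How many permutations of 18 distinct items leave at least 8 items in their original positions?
Exactly j fixed points: C(18,j)·!(18-j); sum over j ≥ 8 (derangement numbers via !m = (m-1)·(!(m-1) + !(m-2)): !0..!10 = 1, 0, 1, 2, 9, 44, 265, 1854, 14833, 133496, 1334961). Σ_{j=8}^{18} C(18,j)·!(18-j) = C(18,8)·!10 + C(18,9)·!9 + C(18,10)·!8 + C(18,11)·!7 + C(18,12)·!6 + C(18,13)·!5 + C(18,14)·!4 + C(18,15)·!3 + C(18,16)·!2 + C(18,17)·!1 + C(18,18)·!0 = 43758·1334961 + 48620·133496 + 43758·14833 + 31824·1854 + 18564·265 + 8568·44 + 3060·9 + 816·2 + 153·1 + 18·0 + 1·1 = 65619188846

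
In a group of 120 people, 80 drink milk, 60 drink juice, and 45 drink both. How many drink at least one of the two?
|A∪B| = |A| + |B| - |A∩B| = 80 + 60 - 45 = 95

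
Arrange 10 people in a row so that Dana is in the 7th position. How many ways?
Fix one position: (10-1)! = 362880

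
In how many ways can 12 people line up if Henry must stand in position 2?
Fix one position: (12-1)! = 39916800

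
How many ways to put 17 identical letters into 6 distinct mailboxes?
C(17+6-1, 6-1) = C(22, 5) = 26334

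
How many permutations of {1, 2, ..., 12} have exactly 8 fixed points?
Choose the 8 fixed points C(12,8) = 495, derange the rest: !4 = Σ_{j=0}^{4} (-1)^j·4!/j! = 24 - 24 + 12 - 4 + 1 = 9. Product = 495 × 9 = 4455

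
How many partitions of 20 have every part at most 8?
Let r_j(i) = number of partitions of i into parts ≤ j, for i = 0..20. r_1(i) = 1 for all i; r_j(i) = r_{j-1}(i) + r_j(i-j). Rows j = 2..8: ≤2: 1 1 2 2 3 3 4 4 5 5 6 6 7 7 8 8 9 9 10 10 11; ≤3: 1 1 2 3 4 5 7 8 10 12 14 16 19 21 24 27 30 33 37 40 44; ≤4: 1 1 2 3 5 6 9 11 15 18 23 27 34 39 47 54 64 72 84 94 108; ≤5: 1 1 2 3 5 7 10 13 18 23 30 37 47 57 70 84 101 119 141 164 192; ≤6: 1 1 2 3 5 7 11 14 20 26 35 44 58 71 90 110 136 163 199 235 282; ≤7: 1 1 2 3 5 7 11 15 21 28 38 49 65 82 105 131 164 201 248 300 364; ≤8: 1 1 2 3 5 7 11 15 22 29 40 52 70 89 116 146 186 230 288 352 434. r_8(20) = 434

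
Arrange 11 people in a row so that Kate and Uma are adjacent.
Treat as block: (11-1)! × 2! = 3628800 × 2 = 7257600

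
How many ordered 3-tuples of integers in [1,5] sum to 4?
Coefficient of x^4 in (x + x² + ... + x^5)^3. By inclusion-exclusion on dice exceeding 5: Σ_j (-1)^j C(3,j)·C(4-1-5j, 2) = C(3,0)·C(3,2) = 1·3 = 3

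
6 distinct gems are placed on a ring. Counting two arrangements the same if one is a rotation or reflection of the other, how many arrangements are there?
(6-1)!/2 = 120/2 = 60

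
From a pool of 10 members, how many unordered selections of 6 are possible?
C(10,6) = 10!/(6!×4!) = 210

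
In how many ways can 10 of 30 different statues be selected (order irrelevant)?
C(30,10) = 30!/(10!×20!) = 30045015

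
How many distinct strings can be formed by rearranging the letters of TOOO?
4! / (1! × 3!) = 4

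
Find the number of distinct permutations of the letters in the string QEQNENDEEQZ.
11! / (3! × 2! × 1! × 4! × 1!) = 138600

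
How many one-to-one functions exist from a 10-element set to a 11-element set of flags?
P(11,10) = 11!/(11-10)! = 39916800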